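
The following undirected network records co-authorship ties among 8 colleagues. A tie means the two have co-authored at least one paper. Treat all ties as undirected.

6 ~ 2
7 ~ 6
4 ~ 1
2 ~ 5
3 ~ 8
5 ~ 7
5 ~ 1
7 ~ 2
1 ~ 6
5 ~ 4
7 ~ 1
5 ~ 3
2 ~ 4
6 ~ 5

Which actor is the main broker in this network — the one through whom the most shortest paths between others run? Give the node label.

5

Unnormalized betweenness of each node: 1:2/3, 2:2/3, 3:6, 4:1/4, 5:131/12, 6:1/4, 7:1/4, 8:0.
5 has the largest value, 131/12, making it the main broker — the node through which the most shortest paths run.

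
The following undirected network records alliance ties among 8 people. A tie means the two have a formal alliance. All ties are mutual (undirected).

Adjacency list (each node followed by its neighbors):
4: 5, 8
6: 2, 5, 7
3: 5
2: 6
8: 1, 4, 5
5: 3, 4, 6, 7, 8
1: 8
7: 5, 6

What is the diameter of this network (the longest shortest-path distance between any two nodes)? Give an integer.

4

Eccentricity of each node (its greatest distance to any other): 1:4, 2:4, 3:3, 4:3, 5:2, 6:3, 7:3, 8:3.
The maximum eccentricity is 4, realized for instance by the pair 1–2 via 1 – 8 – 5 – 6 – 2. So the diameter is 4.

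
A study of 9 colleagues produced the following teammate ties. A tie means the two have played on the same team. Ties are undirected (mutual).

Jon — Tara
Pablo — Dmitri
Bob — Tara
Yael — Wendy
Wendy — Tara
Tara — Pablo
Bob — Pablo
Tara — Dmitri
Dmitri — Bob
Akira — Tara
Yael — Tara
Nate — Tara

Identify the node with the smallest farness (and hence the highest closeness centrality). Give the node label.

Tara

Farness (sum of distances to all others) for each node — Akira:15, Bob:13, Dmitri:13, Jon:15, Nate:15, Pablo:13, Tara:8, Wendy:14, Yael:14.
The smallest farness is 8, for Tara, so Tara has the highest closeness.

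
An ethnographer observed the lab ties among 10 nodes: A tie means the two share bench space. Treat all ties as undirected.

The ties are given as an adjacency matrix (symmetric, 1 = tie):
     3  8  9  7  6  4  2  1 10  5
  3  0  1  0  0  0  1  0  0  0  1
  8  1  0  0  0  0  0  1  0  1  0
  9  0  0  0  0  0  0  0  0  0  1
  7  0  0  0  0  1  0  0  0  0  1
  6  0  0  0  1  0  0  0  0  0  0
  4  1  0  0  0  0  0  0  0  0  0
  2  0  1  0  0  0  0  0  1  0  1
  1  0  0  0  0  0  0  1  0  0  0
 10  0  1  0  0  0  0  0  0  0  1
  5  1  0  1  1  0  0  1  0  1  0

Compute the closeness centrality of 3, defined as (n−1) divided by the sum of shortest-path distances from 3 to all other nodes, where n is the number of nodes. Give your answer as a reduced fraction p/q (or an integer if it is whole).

Distances from 3: 1:3, 2:2, 4:1, 5:1, 6:3, 7:2, 8:1, 9:2, 10:2. Sum = 17.
n = 10, so closeness = 9/17.

9/17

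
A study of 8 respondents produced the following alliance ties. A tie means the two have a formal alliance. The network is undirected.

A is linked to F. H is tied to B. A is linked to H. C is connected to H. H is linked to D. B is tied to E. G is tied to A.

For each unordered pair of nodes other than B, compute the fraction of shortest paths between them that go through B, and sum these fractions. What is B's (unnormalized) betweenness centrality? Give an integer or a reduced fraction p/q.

6

Pairs whose geodesics pass through B — D–E: 1; C–E: 1; E–A: 1; E–H: 1; E–F: 1; E–G: 1.
All other pairs contribute 0.
Summing the contributions gives betweenness(B) = 6.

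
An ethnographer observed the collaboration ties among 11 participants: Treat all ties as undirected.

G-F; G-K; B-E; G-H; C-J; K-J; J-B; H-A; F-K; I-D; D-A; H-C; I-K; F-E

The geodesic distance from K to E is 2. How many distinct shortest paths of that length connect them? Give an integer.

1

The shortest distance is 2, and the only length-2 path is K–F–E. So there is exactly 1 shortest path.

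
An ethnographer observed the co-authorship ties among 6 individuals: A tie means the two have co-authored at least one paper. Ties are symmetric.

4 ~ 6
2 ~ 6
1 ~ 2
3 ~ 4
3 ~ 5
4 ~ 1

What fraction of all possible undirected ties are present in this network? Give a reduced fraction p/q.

There are 6 edges and 6 nodes, so the maximum possible is C(6,2) = 15.
Density = 6/15 = 2/5.

2/5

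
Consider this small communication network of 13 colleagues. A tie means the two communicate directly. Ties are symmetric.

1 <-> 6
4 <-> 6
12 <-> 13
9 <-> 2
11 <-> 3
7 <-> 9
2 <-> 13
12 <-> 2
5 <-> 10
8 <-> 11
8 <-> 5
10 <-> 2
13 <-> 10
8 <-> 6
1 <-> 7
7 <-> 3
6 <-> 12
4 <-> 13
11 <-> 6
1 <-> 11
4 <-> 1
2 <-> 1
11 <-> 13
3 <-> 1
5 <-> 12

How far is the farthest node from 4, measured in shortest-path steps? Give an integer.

Distances from 4: 1:1, 2:2, 3:2, 5:3, 6:1, 7:2, 8:2, 9:3, 10:2, 11:2, 12:2, 13:1.
The largest is 3 (to 5 and 9), so the eccentricity of 4 is 3.

3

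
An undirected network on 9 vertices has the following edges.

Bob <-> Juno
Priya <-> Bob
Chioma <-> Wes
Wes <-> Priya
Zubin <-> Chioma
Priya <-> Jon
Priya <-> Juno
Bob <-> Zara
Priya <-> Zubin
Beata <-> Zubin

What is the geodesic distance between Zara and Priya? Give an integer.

One shortest route is Zara – Bob – Priya, which uses 2 edges, and Zara and Priya are not directly tied, so nothing shorter exists. So d(Zara,Priya) = 2.

2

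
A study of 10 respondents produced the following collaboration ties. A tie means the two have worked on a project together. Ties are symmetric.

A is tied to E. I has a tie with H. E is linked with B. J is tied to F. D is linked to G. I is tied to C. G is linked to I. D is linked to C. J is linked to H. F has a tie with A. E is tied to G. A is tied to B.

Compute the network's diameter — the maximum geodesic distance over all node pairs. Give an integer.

Eccentricity of each node (its greatest distance to any other): A:4, B:4, C:4, D:4, E:3, F:4, G:3, H:4, I:3, J:4.
The maximum eccentricity is 4, realized for instance by the pair B–H via B – A – F – J – H. So the diameter is 4.

4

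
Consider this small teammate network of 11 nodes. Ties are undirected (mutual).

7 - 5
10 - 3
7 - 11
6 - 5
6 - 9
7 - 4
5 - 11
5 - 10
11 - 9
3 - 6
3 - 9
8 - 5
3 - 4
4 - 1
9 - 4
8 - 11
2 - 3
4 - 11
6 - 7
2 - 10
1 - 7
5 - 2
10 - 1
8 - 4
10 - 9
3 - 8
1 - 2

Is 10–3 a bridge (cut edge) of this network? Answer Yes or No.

No

Even without that edge, 10 still reaches 3 via 10 – 2 – 3, so the network stays connected. Not a bridge.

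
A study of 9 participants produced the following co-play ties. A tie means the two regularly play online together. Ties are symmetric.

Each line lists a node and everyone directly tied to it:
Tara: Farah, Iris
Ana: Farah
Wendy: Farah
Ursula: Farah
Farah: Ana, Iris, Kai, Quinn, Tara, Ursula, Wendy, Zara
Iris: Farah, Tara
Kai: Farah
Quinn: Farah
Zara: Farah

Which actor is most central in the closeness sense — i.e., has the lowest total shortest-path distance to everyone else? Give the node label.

Farness (sum of distances to all others) for each node — Ana:15, Farah:8, Iris:14, Kai:15, Quinn:15, Tara:14, Ursula:15, Wendy:15, Zara:15.
The smallest farness is 8, for Farah, so Farah has the highest closeness.

Farah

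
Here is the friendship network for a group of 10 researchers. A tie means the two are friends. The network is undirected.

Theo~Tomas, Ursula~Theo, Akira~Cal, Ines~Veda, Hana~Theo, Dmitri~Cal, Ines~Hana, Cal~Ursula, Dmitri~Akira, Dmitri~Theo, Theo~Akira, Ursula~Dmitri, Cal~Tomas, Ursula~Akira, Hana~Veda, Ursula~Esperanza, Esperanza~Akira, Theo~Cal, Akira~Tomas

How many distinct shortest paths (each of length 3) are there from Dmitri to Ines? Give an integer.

1

The shortest distance is 3, and the only length-3 path is Dmitri–Theo–Hana–Ines. So there is exactly 1 shortest path.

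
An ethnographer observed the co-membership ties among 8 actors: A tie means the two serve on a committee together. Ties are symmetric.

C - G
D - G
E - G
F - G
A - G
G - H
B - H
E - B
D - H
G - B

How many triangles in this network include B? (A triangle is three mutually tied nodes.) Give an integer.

2

B's neighbors: E, G, and H.
Neighbor pairs that are themselves tied: B–E–G; B–G–H. Each forms one triangle with B, for 2 in total.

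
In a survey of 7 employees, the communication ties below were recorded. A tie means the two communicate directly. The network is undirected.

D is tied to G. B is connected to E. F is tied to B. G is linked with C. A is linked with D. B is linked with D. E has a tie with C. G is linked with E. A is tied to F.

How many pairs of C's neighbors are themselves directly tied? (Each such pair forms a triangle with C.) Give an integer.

1

C's neighbors: E and G.
Neighbor pairs that are themselves tied: C–E–G. Each forms one triangle with C, for 1 in total.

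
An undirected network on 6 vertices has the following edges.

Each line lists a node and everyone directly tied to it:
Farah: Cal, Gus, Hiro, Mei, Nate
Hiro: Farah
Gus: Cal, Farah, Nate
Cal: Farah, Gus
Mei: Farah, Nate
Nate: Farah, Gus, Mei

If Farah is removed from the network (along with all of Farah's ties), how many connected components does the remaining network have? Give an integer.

Without Farah, the remaining ties split the others into: {Cal, Gus, Mei, Nate}; {Hiro}.
That's 2 separate components.

2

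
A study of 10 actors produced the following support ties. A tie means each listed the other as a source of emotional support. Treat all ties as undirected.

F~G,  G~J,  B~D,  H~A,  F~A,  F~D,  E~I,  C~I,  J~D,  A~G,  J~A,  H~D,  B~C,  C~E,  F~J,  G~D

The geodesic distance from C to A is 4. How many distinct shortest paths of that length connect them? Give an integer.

The shortest distance is 4. The length-4 paths are: C–B–D–G–A; C–B–D–F–A; C–B–D–H–A; C–B–D–J–A.
That gives 4 distinct shortest paths.

4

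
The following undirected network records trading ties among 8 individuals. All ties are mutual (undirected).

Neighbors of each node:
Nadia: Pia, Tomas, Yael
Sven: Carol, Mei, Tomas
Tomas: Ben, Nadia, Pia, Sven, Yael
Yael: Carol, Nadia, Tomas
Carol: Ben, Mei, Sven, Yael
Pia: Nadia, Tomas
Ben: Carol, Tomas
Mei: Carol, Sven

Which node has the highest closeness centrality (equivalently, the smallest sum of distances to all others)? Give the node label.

Farness (sum of distances to all others) for each node — Ben:12, Carol:11, Mei:14, Nadia:12, Pia:14, Sven:11, Tomas:9, Yael:11.
The smallest farness is 9, for Tomas, so Tomas has the highest closeness.

Tomas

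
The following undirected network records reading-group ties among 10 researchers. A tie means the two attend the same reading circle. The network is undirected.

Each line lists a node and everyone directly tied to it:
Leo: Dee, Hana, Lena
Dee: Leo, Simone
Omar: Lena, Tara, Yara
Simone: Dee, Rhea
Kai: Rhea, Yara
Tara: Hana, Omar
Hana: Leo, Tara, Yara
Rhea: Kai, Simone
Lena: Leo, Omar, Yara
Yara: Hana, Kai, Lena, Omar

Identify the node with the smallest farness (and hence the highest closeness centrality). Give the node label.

Farness (sum of distances to all others) for each node — Dee:20, Hana:17, Kai:19, Lena:17, Leo:17, Omar:19, Rhea:22, Simone:23, Tara:22, Yara:16.
The smallest farness is 16, for Yara, so Yara has the highest closeness.

Yara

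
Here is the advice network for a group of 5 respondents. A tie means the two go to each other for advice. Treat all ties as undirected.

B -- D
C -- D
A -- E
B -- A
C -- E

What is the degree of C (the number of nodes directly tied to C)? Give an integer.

2

C is directly tied to D and E. That is 2 neighbors, so the degree of C is 2.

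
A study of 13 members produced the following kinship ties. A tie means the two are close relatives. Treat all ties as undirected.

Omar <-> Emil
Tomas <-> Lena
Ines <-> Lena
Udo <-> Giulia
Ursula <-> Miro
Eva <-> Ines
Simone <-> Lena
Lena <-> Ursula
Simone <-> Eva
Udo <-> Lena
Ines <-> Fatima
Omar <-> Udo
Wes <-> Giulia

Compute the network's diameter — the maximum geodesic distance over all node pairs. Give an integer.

Eccentricity of each node (its greatest distance to any other): Emil:5, Eva:5, Fatima:5, Giulia:4, Ines:4, Lena:3, Miro:5, Omar:4, Simone:4, Tomas:4, Udo:3, Ursula:4, Wes:5.
The maximum eccentricity is 5, realized for instance by the pair Eva–Wes via Eva – Ines – Lena – Udo – Giulia – Wes. So the diameter is 5.

5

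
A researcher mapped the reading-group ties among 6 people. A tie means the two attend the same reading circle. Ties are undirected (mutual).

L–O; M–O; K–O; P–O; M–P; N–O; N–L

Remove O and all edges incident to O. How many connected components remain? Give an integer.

3

Without O, the remaining ties split the others into: {M, P}; {K}; {L, N}.
That's 3 separate components.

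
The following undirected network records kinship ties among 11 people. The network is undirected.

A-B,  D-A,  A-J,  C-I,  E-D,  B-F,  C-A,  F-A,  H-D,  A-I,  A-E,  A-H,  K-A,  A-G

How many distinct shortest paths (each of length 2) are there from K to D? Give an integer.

The shortest distance is 2, and the only length-2 path is K–A–D. So there is exactly 1 shortest path.

1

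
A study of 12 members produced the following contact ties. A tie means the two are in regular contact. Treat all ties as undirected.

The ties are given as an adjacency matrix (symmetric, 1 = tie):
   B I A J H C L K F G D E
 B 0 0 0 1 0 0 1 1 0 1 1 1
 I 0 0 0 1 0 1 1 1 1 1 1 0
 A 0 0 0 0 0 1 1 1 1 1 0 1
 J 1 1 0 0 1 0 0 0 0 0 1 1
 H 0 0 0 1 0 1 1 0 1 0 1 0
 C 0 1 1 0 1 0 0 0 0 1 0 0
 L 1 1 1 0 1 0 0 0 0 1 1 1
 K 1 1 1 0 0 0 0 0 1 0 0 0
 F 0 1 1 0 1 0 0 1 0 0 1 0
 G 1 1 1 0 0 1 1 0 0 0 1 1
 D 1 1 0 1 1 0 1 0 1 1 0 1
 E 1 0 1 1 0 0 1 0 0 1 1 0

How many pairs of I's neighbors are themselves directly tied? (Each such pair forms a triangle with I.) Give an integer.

I's neighbors: C, D, F, G, J, K, and L.
Neighbor pairs that are themselves tied: I–C–G; I–D–F; I–D–G; I–D–J; I–D–L; I–F–K; I–G–L. Each forms one triangle with I, for 7 in total.

7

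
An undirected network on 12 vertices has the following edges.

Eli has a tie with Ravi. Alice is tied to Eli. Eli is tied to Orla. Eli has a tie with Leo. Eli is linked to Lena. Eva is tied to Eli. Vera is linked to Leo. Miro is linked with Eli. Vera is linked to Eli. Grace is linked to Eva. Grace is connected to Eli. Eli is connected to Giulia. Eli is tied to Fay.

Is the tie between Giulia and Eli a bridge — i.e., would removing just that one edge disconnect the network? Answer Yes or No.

Yes

Without the Giulia–Eli edge there is no alternate route between Giulia and Eli, so the network disconnects. It is a bridge.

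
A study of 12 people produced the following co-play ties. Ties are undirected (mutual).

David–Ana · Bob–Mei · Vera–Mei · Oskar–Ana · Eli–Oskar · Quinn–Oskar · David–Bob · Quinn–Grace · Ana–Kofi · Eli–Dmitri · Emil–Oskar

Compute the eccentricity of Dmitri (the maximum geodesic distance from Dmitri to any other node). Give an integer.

Distances from Dmitri: Ana:3, Bob:5, David:4, Eli:1, Emil:3, Grace:4, Kofi:4, Mei:6, Oskar:2, Quinn:3, Vera:7.
The largest is 7 (to Vera), so the eccentricity of Dmitri is 7.

7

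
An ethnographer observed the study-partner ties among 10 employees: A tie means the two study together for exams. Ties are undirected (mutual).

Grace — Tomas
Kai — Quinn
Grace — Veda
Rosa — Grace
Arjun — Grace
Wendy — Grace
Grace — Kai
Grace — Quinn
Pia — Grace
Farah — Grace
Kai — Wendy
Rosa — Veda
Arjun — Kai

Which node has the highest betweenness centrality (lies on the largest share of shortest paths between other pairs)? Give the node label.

Unnormalized betweenness of each node: Arjun:0, Farah:0, Grace:61/2, Kai:3/2, Pia:0, Quinn:0, Rosa:0, Tomas:0, Veda:0, Wendy:0.
Grace has the largest value, 61/2, making it the main broker — the node through which the most shortest paths run.

Grace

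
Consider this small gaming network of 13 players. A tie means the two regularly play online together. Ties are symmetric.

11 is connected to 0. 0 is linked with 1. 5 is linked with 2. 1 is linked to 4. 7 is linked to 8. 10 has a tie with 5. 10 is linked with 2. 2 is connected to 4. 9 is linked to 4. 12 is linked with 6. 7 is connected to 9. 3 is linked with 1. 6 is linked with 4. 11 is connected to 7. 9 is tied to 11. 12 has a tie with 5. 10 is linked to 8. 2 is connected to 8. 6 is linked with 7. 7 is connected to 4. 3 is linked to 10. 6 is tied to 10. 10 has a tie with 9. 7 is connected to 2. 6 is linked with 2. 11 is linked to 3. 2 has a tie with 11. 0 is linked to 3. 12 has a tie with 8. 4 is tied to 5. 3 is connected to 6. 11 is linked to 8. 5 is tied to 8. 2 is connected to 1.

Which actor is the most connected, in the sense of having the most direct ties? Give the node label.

2

Degrees — 0:3, 1:4, 2:8, 3:5, 4:6, 5:5, 6:6, 7:6, 8:6, 9:4, 10:6, 11:6, 12:3.
The maximum is 8, attained only by 2.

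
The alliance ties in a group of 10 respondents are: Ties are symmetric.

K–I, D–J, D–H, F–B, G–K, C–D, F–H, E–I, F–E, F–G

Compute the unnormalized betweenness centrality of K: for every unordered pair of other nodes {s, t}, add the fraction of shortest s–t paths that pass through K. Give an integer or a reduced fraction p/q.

Pairs whose geodesics pass through K — I–G: 1.
All other pairs contribute 0.
Summing the contributions gives betweenness(K) = 1.

1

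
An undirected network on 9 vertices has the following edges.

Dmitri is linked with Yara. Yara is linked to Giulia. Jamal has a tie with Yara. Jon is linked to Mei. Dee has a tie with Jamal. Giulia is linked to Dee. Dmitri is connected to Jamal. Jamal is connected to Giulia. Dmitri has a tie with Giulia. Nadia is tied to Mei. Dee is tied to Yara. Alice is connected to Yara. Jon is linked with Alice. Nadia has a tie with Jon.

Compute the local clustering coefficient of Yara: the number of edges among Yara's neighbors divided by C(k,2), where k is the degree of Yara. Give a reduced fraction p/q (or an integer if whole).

1/2

Yara's neighbors: Alice, Dee, Dmitri, Giulia, and Jamal (k = 5).
Possible neighbor pairs: C(5,2) = 10. Edges among them: Dee–Giulia, Dee–Jamal, Dmitri–Giulia, Dmitri–Jamal, Giulia–Jamal → e = 5.
Clustering(Yara) = 5/10 = 1/2.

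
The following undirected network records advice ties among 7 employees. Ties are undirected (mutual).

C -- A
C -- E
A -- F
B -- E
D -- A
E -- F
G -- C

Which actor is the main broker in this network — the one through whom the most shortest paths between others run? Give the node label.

C

Unnormalized betweenness of each node: A:6, B:0, C:7, D:0, E:6, F:2, G:0.
C has the largest value, 7, making it the main broker — the node through which the most shortest paths run.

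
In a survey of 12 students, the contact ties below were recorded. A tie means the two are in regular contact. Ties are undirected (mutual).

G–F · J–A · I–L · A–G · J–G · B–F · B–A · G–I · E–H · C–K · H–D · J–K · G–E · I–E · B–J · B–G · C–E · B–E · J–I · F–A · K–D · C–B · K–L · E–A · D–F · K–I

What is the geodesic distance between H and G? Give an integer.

One shortest route is H – E – G, which uses 2 edges, and H and G are not directly tied, so nothing shorter exists. So d(H,G) = 2.

2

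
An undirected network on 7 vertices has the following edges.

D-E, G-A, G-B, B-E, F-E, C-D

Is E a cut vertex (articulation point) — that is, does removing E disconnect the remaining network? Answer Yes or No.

Yes

Removing E leaves {A, B, and G} with no path to {C and D}, so the network splits into 3 components. E is a cut vertex.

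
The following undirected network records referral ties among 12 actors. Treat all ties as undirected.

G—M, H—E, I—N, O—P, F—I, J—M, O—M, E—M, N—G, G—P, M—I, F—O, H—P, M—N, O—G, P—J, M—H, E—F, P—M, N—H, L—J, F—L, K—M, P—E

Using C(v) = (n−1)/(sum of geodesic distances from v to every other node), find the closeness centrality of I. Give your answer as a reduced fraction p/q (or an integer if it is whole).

11/19

Distances from I: E:2, F:1, G:2, H:2, J:2, K:2, L:2, M:1, N:1, O:2, P:2. Sum = 19.
n = 12, so closeness = 11/19.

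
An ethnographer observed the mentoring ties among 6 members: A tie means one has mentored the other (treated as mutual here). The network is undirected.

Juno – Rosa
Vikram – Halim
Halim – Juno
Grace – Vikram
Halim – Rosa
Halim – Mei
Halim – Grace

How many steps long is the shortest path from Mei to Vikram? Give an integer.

2

One shortest route is Mei – Halim – Vikram, which uses 2 edges, and Mei and Vikram are not directly tied, so nothing shorter exists. So d(Mei,Vikram) = 2.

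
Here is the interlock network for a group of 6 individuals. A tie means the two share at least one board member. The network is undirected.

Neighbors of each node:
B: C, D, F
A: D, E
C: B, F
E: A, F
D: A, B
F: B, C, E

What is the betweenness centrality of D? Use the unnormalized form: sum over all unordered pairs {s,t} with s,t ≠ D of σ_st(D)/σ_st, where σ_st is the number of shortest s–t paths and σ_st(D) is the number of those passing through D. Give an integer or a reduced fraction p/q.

3/2

Pairs whose geodesics pass through D — A–C: 1/2; A–B: 1.
All other pairs contribute 0.
Summing the contributions gives betweenness(D) = 3/2.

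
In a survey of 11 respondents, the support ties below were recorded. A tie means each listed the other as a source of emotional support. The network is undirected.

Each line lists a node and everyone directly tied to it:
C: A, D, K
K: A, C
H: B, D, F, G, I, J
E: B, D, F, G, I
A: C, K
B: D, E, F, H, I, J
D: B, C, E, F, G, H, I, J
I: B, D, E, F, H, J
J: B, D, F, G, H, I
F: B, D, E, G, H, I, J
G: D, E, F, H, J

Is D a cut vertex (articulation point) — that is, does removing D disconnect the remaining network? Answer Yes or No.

Removing D leaves {A, C, and K} with no path to {B, E, F, G, H, I, and J}, so the network splits into 2 components. D is a cut vertex.

Yes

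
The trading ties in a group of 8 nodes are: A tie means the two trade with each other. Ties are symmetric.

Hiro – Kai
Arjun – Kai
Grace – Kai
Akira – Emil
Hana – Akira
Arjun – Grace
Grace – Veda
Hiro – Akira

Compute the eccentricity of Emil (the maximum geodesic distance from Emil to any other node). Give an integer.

5

Distances from Emil: Akira:1, Arjun:4, Grace:4, Hana:2, Hiro:2, Kai:3, Veda:5.
The largest is 5 (to Veda), so the eccentricity of Emil is 5.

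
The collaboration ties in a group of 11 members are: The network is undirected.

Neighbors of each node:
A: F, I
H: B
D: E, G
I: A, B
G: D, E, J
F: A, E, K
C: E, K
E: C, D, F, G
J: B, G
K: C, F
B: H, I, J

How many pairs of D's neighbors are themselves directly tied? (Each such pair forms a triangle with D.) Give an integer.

1

D's neighbors: E and G.
Neighbor pairs that are themselves tied: D–E–G. Each forms one triangle with D, for 1 in total.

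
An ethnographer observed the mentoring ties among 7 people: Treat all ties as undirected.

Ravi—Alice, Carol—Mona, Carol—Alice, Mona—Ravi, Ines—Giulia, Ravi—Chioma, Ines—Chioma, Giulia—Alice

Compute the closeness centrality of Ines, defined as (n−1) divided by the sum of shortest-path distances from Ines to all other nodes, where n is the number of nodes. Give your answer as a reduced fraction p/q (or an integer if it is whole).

1/2

Distances from Ines: Alice:2, Carol:3, Chioma:1, Giulia:1, Mona:3, Ravi:2. Sum = 12.
n = 7, so closeness = 6/12 = 1/2.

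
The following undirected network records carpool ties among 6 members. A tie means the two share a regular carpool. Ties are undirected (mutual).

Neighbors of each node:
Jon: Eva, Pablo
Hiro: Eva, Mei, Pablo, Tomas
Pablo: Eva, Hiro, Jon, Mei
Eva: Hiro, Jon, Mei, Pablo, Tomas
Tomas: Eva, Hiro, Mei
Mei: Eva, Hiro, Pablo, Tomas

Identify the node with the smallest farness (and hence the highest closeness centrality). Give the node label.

Eva

Farness (sum of distances to all others) for each node — Eva:5, Hiro:6, Jon:8, Mei:6, Pablo:6, Tomas:7.
The smallest farness is 5, for Eva, so Eva has the highest closeness.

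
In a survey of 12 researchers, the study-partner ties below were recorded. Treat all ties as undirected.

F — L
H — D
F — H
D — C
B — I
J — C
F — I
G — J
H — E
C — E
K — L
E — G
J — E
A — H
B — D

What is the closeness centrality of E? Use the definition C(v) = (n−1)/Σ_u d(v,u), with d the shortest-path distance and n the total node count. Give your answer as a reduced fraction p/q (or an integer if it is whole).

11/23

Distances from E: A:2, B:3, C:1, D:2, F:2, G:1, H:1, I:3, J:1, K:4, L:3. Sum = 23.
n = 12, so closeness = 11/23.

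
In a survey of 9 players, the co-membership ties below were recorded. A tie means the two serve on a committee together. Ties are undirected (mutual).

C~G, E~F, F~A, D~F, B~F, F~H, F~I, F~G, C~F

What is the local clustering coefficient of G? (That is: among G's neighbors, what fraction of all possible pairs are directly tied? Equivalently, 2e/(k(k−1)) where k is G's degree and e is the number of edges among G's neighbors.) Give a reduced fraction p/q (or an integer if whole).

1

G's neighbors: C and F (k = 2).
Possible neighbor pairs: C(2,2) = 1. Edges among them: C–F → e = 1.
Clustering(G) = 1/1.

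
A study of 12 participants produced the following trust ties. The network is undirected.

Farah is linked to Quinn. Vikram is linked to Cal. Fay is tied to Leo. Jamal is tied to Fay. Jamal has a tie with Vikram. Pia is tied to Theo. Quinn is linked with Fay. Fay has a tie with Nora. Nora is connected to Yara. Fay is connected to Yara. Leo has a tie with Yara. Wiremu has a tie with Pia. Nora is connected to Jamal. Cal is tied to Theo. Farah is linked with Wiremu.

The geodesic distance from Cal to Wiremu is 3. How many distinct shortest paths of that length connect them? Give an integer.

The shortest distance is 3, and the only length-3 path is Cal–Theo–Pia–Wiremu. So there is exactly 1 shortest path.

1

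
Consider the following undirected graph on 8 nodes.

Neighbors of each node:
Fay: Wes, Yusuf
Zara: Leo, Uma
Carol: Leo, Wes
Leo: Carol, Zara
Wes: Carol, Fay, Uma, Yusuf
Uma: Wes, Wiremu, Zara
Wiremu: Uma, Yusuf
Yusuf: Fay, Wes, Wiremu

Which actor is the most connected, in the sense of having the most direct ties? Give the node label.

Wes

Degrees — Carol:2, Fay:2, Leo:2, Uma:3, Wes:4, Wiremu:2, Yusuf:3, Zara:2.
The maximum is 4, attained only by Wes.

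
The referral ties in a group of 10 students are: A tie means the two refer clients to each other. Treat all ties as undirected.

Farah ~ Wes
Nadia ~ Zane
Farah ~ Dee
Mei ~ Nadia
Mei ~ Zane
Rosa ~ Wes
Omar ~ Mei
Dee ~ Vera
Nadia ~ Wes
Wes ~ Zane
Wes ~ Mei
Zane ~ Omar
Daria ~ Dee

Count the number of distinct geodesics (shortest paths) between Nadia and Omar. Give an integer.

2

The shortest distance is 2. The length-2 paths are: Nadia–Zane–Omar; Nadia–Mei–Omar.
That gives 2 distinct shortest paths.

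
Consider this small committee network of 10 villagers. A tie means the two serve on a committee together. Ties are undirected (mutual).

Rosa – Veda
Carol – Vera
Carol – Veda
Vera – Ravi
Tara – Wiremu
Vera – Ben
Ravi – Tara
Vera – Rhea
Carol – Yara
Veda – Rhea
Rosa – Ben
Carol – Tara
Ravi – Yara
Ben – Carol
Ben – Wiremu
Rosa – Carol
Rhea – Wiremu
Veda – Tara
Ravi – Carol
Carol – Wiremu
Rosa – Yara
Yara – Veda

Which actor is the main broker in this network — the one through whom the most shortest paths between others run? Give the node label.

Carol

Unnormalized betweenness of each node: Ben:4/3, Carol:25/3, Ravi:4/3, Rhea:7/6, Rosa:1, Tara:7/6, Veda:11/3, Vera:7/3, Wiremu:11/6, Yara:5/6.
Carol has the largest value, 25/3, making it the main broker — the node through which the most shortest paths run.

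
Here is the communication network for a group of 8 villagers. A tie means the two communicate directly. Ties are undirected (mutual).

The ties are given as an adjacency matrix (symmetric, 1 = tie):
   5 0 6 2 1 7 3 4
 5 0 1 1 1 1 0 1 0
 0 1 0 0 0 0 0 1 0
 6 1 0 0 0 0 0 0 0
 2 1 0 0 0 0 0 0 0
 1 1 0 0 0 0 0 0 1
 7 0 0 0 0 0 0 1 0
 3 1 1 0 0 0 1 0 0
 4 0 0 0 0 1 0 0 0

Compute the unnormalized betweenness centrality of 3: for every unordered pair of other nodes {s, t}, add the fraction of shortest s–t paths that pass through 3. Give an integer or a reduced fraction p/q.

Pairs whose geodesics pass through 3 — 5–7: 1; 0–7: 1; 6–7: 1; 2–7: 1; 1–7: 1; 7–4: 1.
All other pairs contribute 0.
Summing the contributions gives betweenness(3) = 6.

6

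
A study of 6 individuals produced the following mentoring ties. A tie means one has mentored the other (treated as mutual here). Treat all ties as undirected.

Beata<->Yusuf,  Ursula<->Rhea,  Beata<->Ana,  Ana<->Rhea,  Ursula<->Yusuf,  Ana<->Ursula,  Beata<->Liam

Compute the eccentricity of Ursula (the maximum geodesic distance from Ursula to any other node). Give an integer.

3

Distances from Ursula: Ana:1, Beata:2, Liam:3, Rhea:1, Yusuf:1.
The largest is 3 (to Liam), so the eccentricity of Ursula is 3.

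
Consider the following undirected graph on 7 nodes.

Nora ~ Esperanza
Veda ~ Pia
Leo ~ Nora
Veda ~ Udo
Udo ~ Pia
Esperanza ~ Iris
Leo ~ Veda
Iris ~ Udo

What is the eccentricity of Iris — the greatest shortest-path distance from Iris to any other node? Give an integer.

Distances from Iris: Esperanza:1, Leo:3, Nora:2, Pia:2, Udo:1, Veda:2.
The largest is 3 (to Leo), so the eccentricity of Iris is 3.

3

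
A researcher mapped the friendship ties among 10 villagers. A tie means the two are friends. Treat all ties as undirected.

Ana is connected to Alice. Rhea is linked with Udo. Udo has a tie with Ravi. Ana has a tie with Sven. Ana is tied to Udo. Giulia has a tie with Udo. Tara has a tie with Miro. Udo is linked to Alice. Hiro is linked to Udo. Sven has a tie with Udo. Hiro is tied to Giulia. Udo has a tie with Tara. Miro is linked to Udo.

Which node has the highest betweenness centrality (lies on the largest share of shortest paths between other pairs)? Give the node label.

Udo

Unnormalized betweenness of each node: Alice:0, Ana:1/2, Giulia:0, Hiro:0, Miro:0, Ravi:0, Rhea:0, Sven:0, Tara:0, Udo:63/2.
Udo has the largest value, 63/2, making it the main broker — the node through which the most shortest paths run.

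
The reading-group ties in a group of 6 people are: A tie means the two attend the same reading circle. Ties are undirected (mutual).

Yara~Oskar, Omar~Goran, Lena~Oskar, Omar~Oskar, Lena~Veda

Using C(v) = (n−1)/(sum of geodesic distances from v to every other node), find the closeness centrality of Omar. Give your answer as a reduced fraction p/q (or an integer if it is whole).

Distances from Omar: Goran:1, Lena:2, Oskar:1, Veda:3, Yara:2. Sum = 9.
n = 6, so closeness = 5/9.

5/9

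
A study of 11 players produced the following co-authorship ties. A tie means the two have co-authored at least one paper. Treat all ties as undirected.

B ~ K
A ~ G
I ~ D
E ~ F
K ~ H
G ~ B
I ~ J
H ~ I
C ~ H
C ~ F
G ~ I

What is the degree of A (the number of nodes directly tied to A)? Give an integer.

A is directly tied to G. That is 1 neighbor, so the degree of A is 1.

1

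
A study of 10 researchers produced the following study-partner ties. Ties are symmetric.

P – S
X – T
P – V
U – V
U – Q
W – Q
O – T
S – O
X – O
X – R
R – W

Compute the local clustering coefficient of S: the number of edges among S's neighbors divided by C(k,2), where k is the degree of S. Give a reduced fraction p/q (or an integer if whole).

S's neighbors: O and P (k = 2).
Possible neighbor pairs: C(2,2) = 1. Edges among them: none → e = 0.
Clustering(S) = 0/1.

0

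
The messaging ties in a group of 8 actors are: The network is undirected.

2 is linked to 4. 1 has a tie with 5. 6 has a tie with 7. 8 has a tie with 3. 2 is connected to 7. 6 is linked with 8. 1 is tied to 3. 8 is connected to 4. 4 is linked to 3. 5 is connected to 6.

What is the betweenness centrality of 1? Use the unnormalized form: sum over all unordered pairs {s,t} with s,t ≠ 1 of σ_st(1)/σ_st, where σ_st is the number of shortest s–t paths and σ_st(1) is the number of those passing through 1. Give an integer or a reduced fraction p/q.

3/2

Pairs whose geodesics pass through 1 — 3–5: 1; 5–4: 1/2.
All other pairs contribute 0.
Summing the contributions gives betweenness(1) = 3/2.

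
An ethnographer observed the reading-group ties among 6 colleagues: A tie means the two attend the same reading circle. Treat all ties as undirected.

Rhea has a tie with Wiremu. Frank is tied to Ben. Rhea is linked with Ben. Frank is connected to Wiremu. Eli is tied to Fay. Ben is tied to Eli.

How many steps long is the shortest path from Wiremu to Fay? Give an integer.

4

One shortest route is Wiremu – Frank – Ben – Eli – Fay, which uses 4 edges, and at distance 3 from Wiremu we only reach {Eli}, which does not include Fay. So d(Wiremu,Fay) = 4.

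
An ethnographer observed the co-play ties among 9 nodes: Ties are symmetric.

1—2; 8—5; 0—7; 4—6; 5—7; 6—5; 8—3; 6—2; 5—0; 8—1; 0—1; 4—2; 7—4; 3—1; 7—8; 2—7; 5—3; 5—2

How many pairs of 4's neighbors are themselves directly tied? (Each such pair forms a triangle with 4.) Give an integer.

4's neighbors: 2, 6, and 7.
Neighbor pairs that are themselves tied: 4–2–6; 4–2–7. Each forms one triangle with 4, for 2 in total.

2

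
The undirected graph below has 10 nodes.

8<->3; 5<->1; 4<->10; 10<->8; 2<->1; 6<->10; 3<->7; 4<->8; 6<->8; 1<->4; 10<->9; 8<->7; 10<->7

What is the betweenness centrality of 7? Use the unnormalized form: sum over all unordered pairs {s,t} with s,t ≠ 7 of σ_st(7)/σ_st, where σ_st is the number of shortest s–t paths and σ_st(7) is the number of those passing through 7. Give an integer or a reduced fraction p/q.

1

Pairs whose geodesics pass through 7 — 3–10: 1/2; 3–9: 1/2.
All other pairs contribute 0.
Summing the contributions gives betweenness(7) = 1.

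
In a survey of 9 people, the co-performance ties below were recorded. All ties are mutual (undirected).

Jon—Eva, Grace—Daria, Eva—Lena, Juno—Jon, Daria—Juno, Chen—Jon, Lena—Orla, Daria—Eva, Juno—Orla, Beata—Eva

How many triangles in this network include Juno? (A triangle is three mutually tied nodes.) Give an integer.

0

Juno's neighbors are Daria, Jon, and Orla, but none of them are tied to each other, so no triangle contains Juno.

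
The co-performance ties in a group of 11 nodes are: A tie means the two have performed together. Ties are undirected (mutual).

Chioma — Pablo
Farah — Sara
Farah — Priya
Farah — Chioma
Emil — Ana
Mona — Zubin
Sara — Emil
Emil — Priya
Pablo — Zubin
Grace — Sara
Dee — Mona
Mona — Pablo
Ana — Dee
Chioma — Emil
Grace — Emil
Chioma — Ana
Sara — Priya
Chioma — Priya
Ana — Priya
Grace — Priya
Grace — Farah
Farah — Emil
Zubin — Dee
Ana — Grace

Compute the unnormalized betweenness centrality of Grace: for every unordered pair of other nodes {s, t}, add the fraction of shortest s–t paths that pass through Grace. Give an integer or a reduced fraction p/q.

Pairs whose geodesics pass through Grace — Dee–Farah: 1/4; Dee–Sara: 1/3; Mona–Sara: 1/6; Zubin–Sara: 1/6; Farah–Ana: 1/4; Ana–Sara: 1/3.
All other pairs contribute 0.
Summing the contributions gives betweenness(Grace) = 3/2.

3/2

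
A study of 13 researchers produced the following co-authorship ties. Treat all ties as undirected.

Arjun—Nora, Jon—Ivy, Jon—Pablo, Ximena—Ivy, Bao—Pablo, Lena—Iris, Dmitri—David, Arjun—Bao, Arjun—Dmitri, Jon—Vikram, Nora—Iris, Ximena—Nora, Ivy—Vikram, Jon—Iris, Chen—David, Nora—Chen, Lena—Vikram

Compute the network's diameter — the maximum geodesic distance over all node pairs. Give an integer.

5

Eccentricity of each node (its greatest distance to any other): Arjun:4, Bao:4, Chen:4, David:5, Dmitri:5, Iris:3, Ivy:4, Jon:4, Lena:4, Nora:3, Pablo:4, Vikram:5, Ximena:3.
The maximum eccentricity is 5, realized for instance by the pair Vikram–David via Vikram – Jon – Iris – Nora – Chen – David. So the diameter is 5.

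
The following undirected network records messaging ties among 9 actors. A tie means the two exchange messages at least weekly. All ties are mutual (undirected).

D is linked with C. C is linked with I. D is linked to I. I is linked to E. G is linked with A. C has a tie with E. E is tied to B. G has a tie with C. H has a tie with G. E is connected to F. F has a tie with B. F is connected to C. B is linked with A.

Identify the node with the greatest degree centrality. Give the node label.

Degrees — A:2, B:3, C:5, D:2, E:4, F:3, G:3, H:1, I:3.
The maximum is 5, attained only by C.

C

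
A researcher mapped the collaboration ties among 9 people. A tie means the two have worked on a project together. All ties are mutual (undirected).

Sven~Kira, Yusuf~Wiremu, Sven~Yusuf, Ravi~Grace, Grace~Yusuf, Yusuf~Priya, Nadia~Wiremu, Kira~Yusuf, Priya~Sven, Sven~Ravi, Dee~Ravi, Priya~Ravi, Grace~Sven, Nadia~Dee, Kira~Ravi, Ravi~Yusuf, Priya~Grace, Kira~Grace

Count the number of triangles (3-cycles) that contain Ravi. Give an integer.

9

Ravi's neighbors: Dee, Grace, Kira, Priya, Sven, and Yusuf.
Neighbor pairs that are themselves tied: Ravi–Grace–Kira; Ravi–Grace–Priya; Ravi–Grace–Sven; Ravi–Grace–Yusuf; Ravi–Kira–Sven; Ravi–Kira–Yusuf; Ravi–Priya–Sven; Ravi–Priya–Yusuf; Ravi–Sven–Yusuf. Each forms one triangle with Ravi, for 9 in total.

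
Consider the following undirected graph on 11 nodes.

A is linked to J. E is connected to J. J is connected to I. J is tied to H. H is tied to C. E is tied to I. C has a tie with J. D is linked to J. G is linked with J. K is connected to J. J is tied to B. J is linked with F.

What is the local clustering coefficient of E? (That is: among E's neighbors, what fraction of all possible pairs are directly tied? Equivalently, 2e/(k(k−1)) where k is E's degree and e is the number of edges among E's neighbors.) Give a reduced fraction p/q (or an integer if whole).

E's neighbors: I and J (k = 2).
Possible neighbor pairs: C(2,2) = 1. Edges among them: I–J → e = 1.
Clustering(E) = 1/1.

1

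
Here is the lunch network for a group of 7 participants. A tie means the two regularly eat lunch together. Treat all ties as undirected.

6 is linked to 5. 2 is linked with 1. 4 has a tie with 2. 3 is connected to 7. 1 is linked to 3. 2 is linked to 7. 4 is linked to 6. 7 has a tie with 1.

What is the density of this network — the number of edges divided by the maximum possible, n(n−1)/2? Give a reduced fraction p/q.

There are 8 edges and 7 nodes, so the maximum possible is C(7,2) = 21.
Density = 8/21.

8/21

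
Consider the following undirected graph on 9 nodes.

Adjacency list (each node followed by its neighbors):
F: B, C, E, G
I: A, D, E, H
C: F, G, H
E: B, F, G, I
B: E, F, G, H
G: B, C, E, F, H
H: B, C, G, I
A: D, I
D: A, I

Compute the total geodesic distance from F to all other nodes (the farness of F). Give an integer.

14

Distances from F: A:3, B:1, C:1, D:3, E:1, G:1, H:2, I:2.
Sum = 3 + 1 + 1 + 3 + 1 + 1 + 2 + 2 = 14.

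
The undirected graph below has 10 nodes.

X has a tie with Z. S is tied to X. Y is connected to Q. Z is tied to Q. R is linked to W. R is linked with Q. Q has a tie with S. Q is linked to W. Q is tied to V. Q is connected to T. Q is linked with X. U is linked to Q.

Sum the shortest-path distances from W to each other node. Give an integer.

Distances from W: Q:1, R:1, S:2, T:2, U:2, V:2, X:2, Y:2, Z:2.
Sum = 1 + 1 + 2 + 2 + 2 + 2 + 2 + 2 + 2 = 16.

16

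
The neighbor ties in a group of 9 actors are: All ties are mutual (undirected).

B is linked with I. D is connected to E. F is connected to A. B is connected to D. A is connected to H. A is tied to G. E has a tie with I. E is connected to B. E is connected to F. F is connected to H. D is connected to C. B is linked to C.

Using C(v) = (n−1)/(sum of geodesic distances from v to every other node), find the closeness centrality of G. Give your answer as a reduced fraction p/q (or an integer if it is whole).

Distances from G: A:1, B:4, C:5, D:4, E:3, F:2, H:2, I:4. Sum = 25.
n = 9, so closeness = 8/25.

8/25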